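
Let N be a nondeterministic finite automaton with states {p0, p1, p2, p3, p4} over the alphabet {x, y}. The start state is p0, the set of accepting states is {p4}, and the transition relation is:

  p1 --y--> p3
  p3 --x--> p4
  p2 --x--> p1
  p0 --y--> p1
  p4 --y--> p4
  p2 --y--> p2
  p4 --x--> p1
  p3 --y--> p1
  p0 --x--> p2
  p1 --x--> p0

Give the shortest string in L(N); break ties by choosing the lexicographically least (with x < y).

A breadth-first search from p0 reaches an accepting state first via the path p0 → p1 → p3 → p4 on input yyx.
No string of length < 3 is accepted (BFS exhausts all shorter strings without reaching an accepting state), and yyx is the lexicographically least accepting string of length 3.

yyx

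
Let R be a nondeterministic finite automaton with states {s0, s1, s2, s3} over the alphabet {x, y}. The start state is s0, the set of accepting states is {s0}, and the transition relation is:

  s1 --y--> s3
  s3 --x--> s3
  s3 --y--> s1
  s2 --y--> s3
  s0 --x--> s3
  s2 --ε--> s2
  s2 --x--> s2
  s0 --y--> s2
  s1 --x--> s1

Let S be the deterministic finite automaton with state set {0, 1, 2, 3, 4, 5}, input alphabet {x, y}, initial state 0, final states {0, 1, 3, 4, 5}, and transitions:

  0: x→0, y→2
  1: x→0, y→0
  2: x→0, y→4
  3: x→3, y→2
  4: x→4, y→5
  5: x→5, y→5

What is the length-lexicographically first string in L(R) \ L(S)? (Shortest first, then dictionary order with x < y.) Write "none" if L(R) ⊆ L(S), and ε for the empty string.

none

Exploring the product automaton R × S from the start pair (s0, 0), following both machines on each input symbol, reaches 11 state pairs: (s0, 0), (s3, 0), (s2, 2), (s1, 2), (s2, 0), (s3, 4), (s1, 0), (s3, 2), (s1, 5), (s1, 4), (s3, 5).
R accepts in {s0} and S accepts in {0, 1, 3, 4, 5}. The reachable pairs whose R-component is accepting are (s0, 0); in each of them the S-component is accepting too, so the product for L(R) \ L(S) (R-component accepting, S-component rejecting) has no reachable accepting pair and the difference is empty.
So every string accepted by R is also accepted by S: L(R) \ L(S) = ∅ and there is no such string.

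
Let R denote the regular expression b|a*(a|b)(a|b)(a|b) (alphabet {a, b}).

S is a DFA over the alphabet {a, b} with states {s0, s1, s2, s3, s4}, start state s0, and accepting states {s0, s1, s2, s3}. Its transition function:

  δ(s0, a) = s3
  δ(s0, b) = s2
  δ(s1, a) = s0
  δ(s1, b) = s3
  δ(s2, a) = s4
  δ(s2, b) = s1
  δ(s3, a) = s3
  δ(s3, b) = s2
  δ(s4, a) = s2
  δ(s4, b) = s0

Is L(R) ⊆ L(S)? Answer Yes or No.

The string aba is in L(R) but not in L(S).
So L(R) ⊄ L(S).

No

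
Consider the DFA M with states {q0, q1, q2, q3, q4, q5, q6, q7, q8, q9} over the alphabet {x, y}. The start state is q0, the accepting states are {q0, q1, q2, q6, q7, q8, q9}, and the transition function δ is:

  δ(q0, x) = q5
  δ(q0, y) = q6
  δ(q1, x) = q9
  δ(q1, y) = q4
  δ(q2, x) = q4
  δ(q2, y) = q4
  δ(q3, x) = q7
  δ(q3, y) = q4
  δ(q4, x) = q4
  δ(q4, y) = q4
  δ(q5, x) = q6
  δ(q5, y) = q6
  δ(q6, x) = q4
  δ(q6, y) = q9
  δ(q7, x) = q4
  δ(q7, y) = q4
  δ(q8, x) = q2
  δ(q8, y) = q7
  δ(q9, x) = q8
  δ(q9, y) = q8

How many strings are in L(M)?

The useful subgraph on states {q0, q2, q5, q6, q7, q8, q9} is acyclic, so L(M) is finite; the longest accepting path visits 6 useful states, giving maximum string length 5.
Counting accepting paths from q0 by length: 1 of length 0, 1 of length 1, 3 of length 2, 4 of length 3, 8 of length 4, 8 of length 5. Total 25.

25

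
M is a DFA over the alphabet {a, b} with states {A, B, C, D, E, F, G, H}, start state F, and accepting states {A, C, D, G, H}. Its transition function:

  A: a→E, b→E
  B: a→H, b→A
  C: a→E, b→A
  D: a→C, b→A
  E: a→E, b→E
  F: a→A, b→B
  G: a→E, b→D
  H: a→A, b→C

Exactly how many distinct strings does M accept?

6

The useful subgraph on states {A, B, C, F, H} is acyclic, so L(M) is finite; the longest accepting path visits 5 useful states, giving maximum string length 4.
Counting accepting paths from F by length: 1 of length 1, 2 of length 2, 2 of length 3, 1 of length 4. Total 6.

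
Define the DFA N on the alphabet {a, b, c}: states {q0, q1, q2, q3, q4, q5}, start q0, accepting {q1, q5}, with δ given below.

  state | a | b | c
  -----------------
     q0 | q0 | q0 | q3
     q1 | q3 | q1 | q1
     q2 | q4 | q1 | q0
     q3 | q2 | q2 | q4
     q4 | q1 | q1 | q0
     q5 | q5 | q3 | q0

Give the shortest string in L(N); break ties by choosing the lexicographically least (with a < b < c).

A breadth-first search from q0 reaches an accepting state first via the path q0 → q3 → q2 → q1 on input cab.
No string of length < 3 is accepted (BFS exhausts all shorter strings without reaching an accepting state), and cab is the lexicographically least accepting string of length 3.

cab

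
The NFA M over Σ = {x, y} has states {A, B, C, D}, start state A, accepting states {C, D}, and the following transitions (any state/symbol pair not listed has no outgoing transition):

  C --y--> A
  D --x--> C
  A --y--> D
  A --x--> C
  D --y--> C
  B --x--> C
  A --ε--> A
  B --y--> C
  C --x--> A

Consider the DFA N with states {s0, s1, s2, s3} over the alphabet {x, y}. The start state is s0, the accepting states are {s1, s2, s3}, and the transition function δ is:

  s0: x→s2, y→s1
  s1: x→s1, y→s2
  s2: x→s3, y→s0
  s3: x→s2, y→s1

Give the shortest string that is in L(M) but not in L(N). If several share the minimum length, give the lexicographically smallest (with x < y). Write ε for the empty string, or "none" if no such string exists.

The string yxyy is accepted by M but not by N.
No shorter string lies in the difference, and yxyy is the lexicographically first length-4 string in L(M) \ L(N).

yxyy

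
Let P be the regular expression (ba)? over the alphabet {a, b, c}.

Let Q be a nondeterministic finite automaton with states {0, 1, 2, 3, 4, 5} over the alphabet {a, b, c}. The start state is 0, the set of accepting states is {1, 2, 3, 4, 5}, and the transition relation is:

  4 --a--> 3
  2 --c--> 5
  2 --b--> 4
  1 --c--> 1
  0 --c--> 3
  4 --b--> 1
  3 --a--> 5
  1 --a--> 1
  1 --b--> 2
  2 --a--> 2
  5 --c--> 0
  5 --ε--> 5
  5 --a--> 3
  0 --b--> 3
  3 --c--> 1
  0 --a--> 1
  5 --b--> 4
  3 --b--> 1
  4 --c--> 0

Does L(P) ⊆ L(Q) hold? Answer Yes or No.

No

The empty string ε is in L(P) but not in L(Q).
So L(P) ⊄ L(Q).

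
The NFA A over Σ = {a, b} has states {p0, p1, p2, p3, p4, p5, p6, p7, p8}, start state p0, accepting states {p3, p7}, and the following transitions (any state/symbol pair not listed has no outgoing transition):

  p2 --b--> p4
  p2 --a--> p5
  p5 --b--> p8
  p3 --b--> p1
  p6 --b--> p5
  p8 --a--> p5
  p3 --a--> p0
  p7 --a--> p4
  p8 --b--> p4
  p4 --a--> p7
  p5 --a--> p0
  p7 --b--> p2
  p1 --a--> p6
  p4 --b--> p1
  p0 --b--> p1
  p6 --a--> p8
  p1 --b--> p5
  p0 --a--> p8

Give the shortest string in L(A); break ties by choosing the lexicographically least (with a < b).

A breadth-first search from p0 reaches an accepting state first via the path p0 → p8 → p4 → p7 on input aba.
No string of length < 3 is accepted (BFS exhausts all shorter strings without reaching an accepting state), and aba is the lexicographically least accepting string of length 3.

aba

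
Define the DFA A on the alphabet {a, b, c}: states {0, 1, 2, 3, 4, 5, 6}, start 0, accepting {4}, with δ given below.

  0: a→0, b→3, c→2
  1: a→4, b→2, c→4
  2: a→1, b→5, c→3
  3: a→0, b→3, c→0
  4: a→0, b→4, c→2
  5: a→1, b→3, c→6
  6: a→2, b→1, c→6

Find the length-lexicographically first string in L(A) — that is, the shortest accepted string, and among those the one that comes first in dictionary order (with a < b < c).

caa

A breadth-first search from 0 reaches an accepting state first via the path 0 → 2 → 1 → 4 on input caa.
No string of length < 3 is accepted (BFS exhausts all shorter strings without reaching an accepting state), and caa is the lexicographically least accepting string of length 3.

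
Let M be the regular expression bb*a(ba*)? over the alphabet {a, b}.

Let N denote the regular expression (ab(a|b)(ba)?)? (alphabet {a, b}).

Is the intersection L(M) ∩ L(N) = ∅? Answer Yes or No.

Yes

Converting the expression M to a DFA (subset construction, then merging equivalent states) gives the minimal DFA with states {m0, m1, m2, m3, m4}, start state m0, accepting states {m3, m4} and transitions m0: a→m1, b→m2; m1: a→m1, b→m1; m2: a→m3, b→m2; m3: a→m1, b→m4; m4: a→m4, b→m1.
Converting the expression N to a DFA (subset construction, then merging equivalent states) gives the minimal DFA with states {n0, n1, n2, n3, n4, n5, n6}, start state n0, accepting states {n0, n4, n6} and transitions n0: a→n1, b→n2; n1: a→n2, b→n3; n2: a→n2, b→n2; n3: a→n4, b→n4; n4: a→n2, b→n5; n5: a→n6, b→n2; n6: a→n2, b→n2.
Exploring the product automaton M × N from the start pair (m0, n0), following both machines on each input symbol, reaches 10 state pairs: (m0, n0), (m1, n1), (m2, n2), (m1, n2), (m1, n3), (m3, n2), (m1, n4), (m4, n2), (m1, n5), (m1, n6).
M accepts in {m3, m4} and N accepts in {n0, n4, n6}; no reachable pair has both components accepting, so no string drives both machines to acceptance simultaneously and L(M) ∩ L(N) = ∅.
So no string is accepted by both, and the intersection is empty.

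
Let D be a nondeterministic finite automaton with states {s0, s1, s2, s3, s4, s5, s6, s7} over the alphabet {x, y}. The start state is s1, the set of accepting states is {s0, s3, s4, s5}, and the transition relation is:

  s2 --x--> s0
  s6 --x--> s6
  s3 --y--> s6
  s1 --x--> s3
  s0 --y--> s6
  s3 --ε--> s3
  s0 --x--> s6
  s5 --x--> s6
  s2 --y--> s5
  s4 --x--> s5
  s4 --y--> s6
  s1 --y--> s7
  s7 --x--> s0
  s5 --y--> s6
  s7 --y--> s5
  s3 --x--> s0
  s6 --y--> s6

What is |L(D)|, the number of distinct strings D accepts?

The useful subgraph on states {s0, s1, s3, s5, s7} is acyclic, so L(D) is finite; the longest accepting path visits 3 useful states, giving maximum string length 2.
Counting accepting paths from s1 by length: 1 of length 1, 3 of length 2. Total 4.

4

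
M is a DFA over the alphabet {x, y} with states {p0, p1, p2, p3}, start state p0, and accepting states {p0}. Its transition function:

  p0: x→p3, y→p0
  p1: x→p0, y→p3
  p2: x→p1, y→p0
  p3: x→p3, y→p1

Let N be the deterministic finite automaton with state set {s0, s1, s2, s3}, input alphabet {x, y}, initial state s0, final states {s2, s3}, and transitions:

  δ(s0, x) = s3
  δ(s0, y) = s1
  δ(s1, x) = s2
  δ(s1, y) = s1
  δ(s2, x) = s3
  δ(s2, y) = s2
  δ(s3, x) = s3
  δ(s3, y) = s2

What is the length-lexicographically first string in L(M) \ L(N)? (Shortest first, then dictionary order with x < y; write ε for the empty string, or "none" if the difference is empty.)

The empty string ε is accepted by M but not by N.
Since ε is the unique shortest string, it is the required witness.

ε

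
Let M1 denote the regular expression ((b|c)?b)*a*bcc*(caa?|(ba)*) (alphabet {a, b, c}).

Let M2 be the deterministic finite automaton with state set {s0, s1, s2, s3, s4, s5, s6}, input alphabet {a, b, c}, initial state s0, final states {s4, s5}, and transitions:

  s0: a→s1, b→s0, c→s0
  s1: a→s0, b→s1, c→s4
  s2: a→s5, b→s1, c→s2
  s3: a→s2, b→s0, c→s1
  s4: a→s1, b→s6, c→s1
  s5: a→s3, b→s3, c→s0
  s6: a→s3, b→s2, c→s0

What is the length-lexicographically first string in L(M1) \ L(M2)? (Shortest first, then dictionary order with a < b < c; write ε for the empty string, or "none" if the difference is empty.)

The string bc is accepted by M1 but not by M2.
No shorter string lies in the difference, and bc is the lexicographically first length-2 string in L(M1) \ L(M2).

bc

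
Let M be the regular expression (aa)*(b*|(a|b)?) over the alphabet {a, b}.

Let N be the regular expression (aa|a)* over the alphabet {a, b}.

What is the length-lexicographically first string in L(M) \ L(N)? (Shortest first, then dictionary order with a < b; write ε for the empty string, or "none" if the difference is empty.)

The string b is accepted by M but not by N.
No shorter string lies in the difference, and b is the lexicographically first length-1 string in L(M) \ L(N).

b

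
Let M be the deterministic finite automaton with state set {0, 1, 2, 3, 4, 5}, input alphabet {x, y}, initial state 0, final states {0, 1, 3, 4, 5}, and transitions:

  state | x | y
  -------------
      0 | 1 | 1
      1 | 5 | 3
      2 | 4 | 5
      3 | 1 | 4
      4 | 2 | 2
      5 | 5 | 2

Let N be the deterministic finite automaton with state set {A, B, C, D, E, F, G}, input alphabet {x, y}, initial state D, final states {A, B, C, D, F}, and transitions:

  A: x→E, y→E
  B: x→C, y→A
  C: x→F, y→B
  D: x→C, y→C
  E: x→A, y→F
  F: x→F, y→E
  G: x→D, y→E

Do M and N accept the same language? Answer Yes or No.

Exploring the product automaton M × N from the start pair (0, D), following both machines on each input symbol, reaches 6 state pairs: (0, D), (1, C), (5, F), (3, B), (2, E), (4, A).
M accepts in {0, 1, 3, 4, 5} and N accepts in {A, B, C, D, F}. In every reachable pair the two components are either both accepting — (0, D), (1, C), (5, F), (3, B), (4, A) — or both non-accepting, so no string is accepted by exactly one of the machines: L(M) \ L(N) and L(N) \ L(M) are both empty.
Hence every string is accepted by M iff it is accepted by N, and the two languages coincide.

Yes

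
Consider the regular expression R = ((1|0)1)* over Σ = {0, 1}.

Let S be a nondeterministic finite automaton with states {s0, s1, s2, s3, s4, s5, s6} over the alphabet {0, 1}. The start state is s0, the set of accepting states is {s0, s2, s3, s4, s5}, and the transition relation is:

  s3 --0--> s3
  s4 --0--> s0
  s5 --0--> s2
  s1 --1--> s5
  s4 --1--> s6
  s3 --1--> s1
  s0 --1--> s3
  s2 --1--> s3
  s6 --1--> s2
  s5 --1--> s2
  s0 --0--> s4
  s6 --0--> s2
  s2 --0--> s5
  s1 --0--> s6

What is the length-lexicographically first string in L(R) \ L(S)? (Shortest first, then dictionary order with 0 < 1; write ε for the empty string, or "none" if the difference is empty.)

01

The string 01 is accepted by R but not by S.
No shorter string lies in the difference, and 01 is the lexicographically first length-2 string in L(R) \ L(S).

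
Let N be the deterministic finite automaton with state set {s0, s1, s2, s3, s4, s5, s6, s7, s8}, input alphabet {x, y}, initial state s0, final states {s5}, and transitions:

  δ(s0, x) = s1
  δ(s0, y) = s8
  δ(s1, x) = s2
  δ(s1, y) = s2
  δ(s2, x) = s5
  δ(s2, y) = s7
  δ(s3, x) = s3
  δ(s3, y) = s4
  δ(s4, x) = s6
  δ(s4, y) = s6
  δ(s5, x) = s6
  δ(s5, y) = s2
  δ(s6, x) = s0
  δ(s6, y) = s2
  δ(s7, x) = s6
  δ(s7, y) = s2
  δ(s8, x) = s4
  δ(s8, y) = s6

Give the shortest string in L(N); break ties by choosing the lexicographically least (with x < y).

xxx

A breadth-first search from s0 reaches an accepting state first via the path s0 → s1 → s2 → s5 on input xxx.
No string of length < 3 is accepted (BFS exhausts all shorter strings without reaching an accepting state), and xxx is the lexicographically least accepting string of length 3.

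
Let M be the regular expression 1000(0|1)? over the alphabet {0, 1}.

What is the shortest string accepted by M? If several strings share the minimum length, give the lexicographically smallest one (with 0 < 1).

1000

By inspection of the expression, no string of length less than 4 matches, and 1000 is the lexicographically first match of length 4.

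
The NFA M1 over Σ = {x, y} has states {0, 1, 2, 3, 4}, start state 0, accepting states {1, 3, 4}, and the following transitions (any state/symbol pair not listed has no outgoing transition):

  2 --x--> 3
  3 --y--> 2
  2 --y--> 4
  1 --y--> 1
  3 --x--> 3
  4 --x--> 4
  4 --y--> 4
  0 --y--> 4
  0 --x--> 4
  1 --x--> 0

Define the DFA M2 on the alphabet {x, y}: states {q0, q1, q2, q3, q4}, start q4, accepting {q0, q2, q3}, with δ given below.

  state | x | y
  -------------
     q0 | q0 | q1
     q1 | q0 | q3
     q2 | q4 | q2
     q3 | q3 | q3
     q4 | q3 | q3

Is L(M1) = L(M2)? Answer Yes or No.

Exploring the product automaton M1 × M2 from the start pair (0, q4), following both machines on each input symbol, reaches 2 state pairs: (0, q4), (4, q3).
M1 accepts in {1, 3, 4} and M2 accepts in {q0, q2, q3}. In every reachable pair the two components are either both accepting — (4, q3) — or both non-accepting, so no string is accepted by exactly one of the machines: L(M1) \ L(M2) and L(M2) \ L(M1) are both empty.
Hence every string is accepted by M1 iff it is accepted by M2, and the two languages coincide.

Yes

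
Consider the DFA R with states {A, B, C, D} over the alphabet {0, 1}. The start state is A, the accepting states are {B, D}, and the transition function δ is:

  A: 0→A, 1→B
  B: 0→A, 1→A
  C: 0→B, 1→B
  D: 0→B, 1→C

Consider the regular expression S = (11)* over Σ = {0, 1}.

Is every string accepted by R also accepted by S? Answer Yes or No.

No

The string 1 is in L(R) but not in L(S).
So L(R) ⊄ L(S).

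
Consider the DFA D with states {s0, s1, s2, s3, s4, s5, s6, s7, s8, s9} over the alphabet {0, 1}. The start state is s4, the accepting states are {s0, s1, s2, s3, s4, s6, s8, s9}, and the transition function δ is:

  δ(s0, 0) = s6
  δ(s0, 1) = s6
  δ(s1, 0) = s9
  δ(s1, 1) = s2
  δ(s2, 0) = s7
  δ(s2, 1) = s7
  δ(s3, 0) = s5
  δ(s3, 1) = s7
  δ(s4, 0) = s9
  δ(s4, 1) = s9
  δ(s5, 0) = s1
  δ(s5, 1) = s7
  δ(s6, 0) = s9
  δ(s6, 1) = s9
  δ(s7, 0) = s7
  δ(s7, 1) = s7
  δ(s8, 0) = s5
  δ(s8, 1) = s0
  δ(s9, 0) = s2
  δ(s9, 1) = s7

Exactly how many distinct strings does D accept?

5

The useful subgraph on states {s2, s4, s9} is acyclic, so L(D) is finite; the longest accepting path visits 3 useful states, giving maximum string length 2.
Counting accepting paths from s4 by length: 1 of length 0, 2 of length 1, 2 of length 2. Total 5.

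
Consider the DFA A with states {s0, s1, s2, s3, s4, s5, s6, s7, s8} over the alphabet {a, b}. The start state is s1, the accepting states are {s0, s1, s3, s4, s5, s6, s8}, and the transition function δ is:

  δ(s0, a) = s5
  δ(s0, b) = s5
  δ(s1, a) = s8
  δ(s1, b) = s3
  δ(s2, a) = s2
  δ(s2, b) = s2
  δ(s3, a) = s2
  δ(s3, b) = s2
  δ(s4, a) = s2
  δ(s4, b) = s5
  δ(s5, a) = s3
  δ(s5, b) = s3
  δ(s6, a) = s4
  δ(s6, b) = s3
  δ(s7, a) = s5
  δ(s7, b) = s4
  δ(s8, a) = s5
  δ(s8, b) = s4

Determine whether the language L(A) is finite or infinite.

finite

The useful states (reachable from s1 and able to reach an accepting state) are {s1, s3, s4, s5, s8}.
Restricted to these states the transition graph has no cycle, so every accepting path has bounded length and L is finite.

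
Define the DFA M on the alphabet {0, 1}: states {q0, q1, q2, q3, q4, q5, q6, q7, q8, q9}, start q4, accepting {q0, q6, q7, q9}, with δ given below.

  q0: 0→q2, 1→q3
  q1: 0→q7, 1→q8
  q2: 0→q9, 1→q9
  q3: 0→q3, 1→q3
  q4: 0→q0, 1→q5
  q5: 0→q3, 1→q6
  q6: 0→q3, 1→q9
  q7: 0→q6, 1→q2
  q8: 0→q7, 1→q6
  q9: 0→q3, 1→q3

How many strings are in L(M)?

5

The useful subgraph on states {q0, q2, q4, q5, q6, q9} is acyclic, so L(M) is finite; the longest accepting path visits 4 useful states, giving maximum string length 3.
Counting accepting paths from q4 by length: 1 of length 1, 1 of length 2, 3 of length 3. Total 5.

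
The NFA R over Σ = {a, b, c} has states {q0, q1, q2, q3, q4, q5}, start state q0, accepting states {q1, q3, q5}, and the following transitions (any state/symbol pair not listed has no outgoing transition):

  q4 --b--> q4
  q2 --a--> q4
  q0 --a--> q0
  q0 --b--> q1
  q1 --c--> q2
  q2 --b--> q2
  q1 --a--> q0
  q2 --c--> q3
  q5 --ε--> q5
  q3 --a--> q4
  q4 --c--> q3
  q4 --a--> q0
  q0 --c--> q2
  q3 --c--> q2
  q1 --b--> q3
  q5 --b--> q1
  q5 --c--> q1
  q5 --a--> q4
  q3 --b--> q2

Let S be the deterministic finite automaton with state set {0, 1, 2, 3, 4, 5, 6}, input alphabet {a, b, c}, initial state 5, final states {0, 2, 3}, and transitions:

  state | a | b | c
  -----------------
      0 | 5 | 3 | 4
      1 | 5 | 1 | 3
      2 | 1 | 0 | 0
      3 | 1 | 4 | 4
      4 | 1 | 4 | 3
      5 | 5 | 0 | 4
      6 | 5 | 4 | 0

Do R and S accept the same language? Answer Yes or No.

Exploring the product automaton R × S from the start pair (q0, 5), following both machines on each input symbol, reaches 5 state pairs: (q0, 5), (q1, 0), (q2, 4), (q3, 3), (q4, 1).
R accepts in {q1, q3, q5} and S accepts in {0, 2, 3}. In every reachable pair the two components are either both accepting — (q1, 0), (q3, 3) — or both non-accepting, so no string is accepted by exactly one of the machines: L(R) \ L(S) and L(S) \ L(R) are both empty.
Hence every string is accepted by R iff it is accepted by S, and the two languages coincide.

Yes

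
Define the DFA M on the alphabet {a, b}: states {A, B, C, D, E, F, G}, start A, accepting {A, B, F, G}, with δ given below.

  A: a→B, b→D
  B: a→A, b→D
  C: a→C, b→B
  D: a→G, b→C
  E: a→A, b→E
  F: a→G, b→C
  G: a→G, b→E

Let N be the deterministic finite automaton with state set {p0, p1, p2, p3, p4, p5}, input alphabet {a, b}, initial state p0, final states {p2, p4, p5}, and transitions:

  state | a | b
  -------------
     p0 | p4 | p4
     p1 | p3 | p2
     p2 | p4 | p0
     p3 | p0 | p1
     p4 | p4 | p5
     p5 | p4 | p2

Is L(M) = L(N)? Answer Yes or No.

No

The empty string ε is accepted by M but rejected by N.
So L(M) ≠ L(N).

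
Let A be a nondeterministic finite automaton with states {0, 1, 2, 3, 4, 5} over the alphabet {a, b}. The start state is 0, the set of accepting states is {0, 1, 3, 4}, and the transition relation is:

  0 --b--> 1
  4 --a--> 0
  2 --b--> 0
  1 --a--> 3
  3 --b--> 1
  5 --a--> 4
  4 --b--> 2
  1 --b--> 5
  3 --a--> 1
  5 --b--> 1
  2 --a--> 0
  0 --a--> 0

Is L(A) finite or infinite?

infinite

State 0 is reachable from the start and can reach an accepting state, and it lies on the cycle 0 → 0.
Traversing that cycle any number of times yields accepted strings of unbounded length, so the language is infinite.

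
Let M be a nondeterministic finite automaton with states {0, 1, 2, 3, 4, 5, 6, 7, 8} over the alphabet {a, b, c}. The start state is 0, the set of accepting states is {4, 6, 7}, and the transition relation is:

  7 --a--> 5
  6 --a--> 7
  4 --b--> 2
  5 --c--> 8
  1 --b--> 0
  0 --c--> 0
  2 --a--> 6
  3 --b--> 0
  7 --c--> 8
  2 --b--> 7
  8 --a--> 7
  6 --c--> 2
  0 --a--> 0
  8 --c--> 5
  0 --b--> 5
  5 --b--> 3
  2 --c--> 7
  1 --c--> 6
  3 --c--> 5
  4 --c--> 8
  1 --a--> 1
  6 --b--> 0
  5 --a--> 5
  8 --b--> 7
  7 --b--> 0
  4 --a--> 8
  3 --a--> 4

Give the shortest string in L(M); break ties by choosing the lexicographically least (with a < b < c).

A breadth-first search from 0 reaches an accepting state first via the path 0 → 5 → 3 → 4 on input bba.
No string of length < 3 is accepted (BFS exhausts all shorter strings without reaching an accepting state), and bba is the lexicographically least accepting string of length 3.

bba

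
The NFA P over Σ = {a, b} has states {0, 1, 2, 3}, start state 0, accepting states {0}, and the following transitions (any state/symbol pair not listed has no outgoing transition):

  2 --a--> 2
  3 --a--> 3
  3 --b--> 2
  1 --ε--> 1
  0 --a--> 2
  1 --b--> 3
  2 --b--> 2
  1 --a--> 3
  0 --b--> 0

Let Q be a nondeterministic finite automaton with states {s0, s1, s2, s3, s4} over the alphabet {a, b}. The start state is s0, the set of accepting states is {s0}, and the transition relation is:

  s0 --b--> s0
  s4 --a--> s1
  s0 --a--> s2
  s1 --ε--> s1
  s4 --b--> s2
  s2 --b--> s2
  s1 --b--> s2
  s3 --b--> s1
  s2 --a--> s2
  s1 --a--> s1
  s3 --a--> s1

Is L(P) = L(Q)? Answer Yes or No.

Exploring the product automaton P × Q from the start pair (0, s0), following both machines on each input symbol, reaches 2 state pairs: (0, s0), (2, s2).
P accepts in {0} and Q accepts in {s0}. In every reachable pair the two components are either both accepting — (0, s0) — or both non-accepting, so no string is accepted by exactly one of the machines: L(P) \ L(Q) and L(Q) \ L(P) are both empty.
Hence every string is accepted by P iff it is accepted by Q, and the two languages coincide.

Yes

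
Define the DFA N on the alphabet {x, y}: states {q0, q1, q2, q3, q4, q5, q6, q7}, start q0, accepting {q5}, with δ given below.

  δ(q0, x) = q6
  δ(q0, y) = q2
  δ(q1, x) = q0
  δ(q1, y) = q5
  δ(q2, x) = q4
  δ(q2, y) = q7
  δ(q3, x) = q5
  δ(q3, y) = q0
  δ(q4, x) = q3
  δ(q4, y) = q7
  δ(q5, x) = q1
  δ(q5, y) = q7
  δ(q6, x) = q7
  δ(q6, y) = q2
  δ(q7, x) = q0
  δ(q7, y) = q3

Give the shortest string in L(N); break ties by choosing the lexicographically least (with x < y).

xxyx

A breadth-first search from q0 reaches an accepting state first via the path q0 → q6 → q7 → q3 → q5 on input xxyx.
No string of length < 4 is accepted (BFS exhausts all shorter strings without reaching an accepting state), and xxyx is the lexicographically least accepting string of length 4.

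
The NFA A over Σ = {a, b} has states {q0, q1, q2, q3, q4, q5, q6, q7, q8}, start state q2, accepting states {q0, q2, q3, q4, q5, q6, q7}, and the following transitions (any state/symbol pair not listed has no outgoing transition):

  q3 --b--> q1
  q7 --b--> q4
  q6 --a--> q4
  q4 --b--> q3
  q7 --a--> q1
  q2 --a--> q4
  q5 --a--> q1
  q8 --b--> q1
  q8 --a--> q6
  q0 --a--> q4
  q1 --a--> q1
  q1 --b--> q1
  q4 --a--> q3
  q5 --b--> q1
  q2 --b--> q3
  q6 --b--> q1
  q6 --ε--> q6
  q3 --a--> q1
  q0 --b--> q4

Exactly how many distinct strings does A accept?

The useful subgraph on states {q2, q3, q4} is acyclic, so L(A) is finite; the longest accepting path visits 3 useful states, giving maximum string length 2.
Counting accepting paths from q2 by length: 1 of length 0, 2 of length 1, 2 of length 2. Total 5.

5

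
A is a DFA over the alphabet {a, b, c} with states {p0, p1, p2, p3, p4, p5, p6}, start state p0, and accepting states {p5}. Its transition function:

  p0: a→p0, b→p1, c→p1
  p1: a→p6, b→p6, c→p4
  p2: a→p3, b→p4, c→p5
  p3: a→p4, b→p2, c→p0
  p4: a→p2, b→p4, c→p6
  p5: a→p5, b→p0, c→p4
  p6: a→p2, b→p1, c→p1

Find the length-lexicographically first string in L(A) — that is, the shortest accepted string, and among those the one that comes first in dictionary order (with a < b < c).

baac

A breadth-first search from p0 reaches an accepting state first via the path p0 → p1 → p6 → p2 → p5 on input baac.
No string of length < 4 is accepted (BFS exhausts all shorter strings without reaching an accepting state), and baac is the lexicographically least accepting string of length 4.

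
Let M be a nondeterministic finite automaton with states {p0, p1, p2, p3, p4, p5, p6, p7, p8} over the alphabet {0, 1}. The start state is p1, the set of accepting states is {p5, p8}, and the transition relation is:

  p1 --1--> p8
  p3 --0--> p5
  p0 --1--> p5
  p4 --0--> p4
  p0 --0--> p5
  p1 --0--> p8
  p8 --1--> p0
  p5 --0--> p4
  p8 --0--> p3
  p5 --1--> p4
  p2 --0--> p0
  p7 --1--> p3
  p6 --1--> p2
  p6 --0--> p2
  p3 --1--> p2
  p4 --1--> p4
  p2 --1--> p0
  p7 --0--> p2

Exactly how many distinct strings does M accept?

The useful subgraph on states {p0, p1, p2, p3, p5, p8} is acyclic, so L(M) is finite; the longest accepting path visits 6 useful states, giving maximum string length 5.
Counting accepting paths from p1 by length: 2 of length 1, 6 of length 3, 8 of length 5. Total 16.

16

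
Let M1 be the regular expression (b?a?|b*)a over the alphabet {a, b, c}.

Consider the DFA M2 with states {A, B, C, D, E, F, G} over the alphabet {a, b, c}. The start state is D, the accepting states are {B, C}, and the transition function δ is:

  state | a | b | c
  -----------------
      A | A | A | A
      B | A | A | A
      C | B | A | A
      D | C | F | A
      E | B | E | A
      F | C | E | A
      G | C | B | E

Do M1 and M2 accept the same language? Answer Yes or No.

Converting the expression M1 to a DFA (subset construction, then merging equivalent states) gives the minimal DFA with states {r0, r1, r2, r3, r4, r5}, start state r0, accepting states {r1, r4} and transitions r0: a→r1, b→r2, c→r3; r1: a→r4, b→r3, c→r3; r2: a→r1, b→r5, c→r3; r3: a→r3, b→r3, c→r3; r4: a→r3, b→r3, c→r3; r5: a→r4, b→r5, c→r3.
Exploring the product automaton M1 × M2 from the start pair (r0, D), following both machines on each input symbol, reaches 6 state pairs: (r0, D), (r1, C), (r2, F), (r3, A), (r4, B), (r5, E).
M1 accepts in {r1, r4} and M2 accepts in {B, C}. In every reachable pair the two components are either both accepting — (r1, C), (r4, B) — or both non-accepting, so no string is accepted by exactly one of the machines: L(M1) \ L(M2) and L(M2) \ L(M1) are both empty.
Hence every string is accepted by M1 iff it is accepted by M2, and the two languages coincide.

Yes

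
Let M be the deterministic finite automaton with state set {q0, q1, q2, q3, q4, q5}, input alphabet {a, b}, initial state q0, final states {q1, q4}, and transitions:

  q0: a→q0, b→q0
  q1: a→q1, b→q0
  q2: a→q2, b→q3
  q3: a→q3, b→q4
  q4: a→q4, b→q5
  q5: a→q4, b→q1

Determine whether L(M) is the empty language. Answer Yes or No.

The states reachable from the start state are {q0}.
None of the accepting states {q1, q4} is reachable, so no string is accepted and L(M) = ∅.

Yes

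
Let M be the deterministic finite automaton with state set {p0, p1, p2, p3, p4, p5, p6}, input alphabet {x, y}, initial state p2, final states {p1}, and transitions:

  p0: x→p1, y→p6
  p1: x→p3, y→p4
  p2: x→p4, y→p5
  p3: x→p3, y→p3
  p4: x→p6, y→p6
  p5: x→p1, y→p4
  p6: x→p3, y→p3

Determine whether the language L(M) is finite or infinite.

finite

The useful states (reachable from p2 and able to reach an accepting state) are {p1, p2, p5}.
Restricted to these states the transition graph has no cycle, so every accepting path has bounded length and L is finite.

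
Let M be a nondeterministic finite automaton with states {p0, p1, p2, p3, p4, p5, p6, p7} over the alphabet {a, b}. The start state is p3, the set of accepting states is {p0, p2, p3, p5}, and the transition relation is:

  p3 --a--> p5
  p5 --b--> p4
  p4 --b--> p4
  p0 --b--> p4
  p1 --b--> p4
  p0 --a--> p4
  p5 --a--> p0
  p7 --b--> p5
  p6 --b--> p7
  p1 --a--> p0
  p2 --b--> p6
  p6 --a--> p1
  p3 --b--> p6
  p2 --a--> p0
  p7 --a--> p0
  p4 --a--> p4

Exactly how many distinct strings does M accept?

7

The useful subgraph on states {p0, p1, p3, p5, p6, p7} is acyclic, so L(M) is finite; the longest accepting path visits 5 useful states, giving maximum string length 4.
Counting accepting paths from p3 by length: 1 of length 0, 1 of length 1, 1 of length 2, 3 of length 3, 1 of length 4. Total 7.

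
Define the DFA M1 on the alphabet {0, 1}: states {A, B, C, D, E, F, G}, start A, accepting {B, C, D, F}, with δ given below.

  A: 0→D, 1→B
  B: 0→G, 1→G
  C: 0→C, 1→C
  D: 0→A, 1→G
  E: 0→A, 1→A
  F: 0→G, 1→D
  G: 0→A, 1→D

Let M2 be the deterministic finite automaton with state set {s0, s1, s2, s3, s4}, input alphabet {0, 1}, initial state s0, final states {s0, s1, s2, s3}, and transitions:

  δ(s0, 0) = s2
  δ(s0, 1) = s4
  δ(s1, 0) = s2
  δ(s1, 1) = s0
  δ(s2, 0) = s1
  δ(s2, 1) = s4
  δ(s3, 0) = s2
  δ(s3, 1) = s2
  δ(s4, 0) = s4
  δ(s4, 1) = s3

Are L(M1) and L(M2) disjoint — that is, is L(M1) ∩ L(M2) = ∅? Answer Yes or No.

No

The string 0 is accepted by both M1 and M2.
Hence L(M1) ∩ L(M2) ≠ ∅.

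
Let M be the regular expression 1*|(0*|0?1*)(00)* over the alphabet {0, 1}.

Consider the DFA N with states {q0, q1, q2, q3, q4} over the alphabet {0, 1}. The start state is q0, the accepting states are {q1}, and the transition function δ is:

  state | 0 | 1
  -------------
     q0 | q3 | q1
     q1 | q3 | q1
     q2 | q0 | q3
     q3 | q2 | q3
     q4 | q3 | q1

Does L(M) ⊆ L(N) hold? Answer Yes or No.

The empty string ε is in L(M) but not in L(N).
So L(M) ⊄ L(N).

No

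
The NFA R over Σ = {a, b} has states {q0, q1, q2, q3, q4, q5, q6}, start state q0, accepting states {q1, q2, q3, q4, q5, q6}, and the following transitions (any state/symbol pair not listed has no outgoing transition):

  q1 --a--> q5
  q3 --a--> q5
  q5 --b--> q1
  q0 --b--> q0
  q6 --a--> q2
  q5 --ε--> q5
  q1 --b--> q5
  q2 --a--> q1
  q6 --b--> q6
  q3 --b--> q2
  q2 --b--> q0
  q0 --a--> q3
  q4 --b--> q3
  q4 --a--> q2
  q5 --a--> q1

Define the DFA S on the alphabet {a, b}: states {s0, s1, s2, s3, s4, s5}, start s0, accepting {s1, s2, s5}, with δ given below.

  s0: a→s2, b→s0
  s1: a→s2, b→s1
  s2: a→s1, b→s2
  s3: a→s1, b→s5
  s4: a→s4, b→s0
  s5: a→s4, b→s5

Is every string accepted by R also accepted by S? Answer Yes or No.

Yes

Exploring the product automaton R × S from the start pair (q0, s0), following both machines on each input symbol, reaches 11 state pairs: (q0, s0), (q3, s2), (q5, s1), (q2, s2), (q1, s2), (q1, s1), (q0, s2), (q5, s2), (q3, s1), (q2, s1), (q0, s1).
R accepts in {q1, q2, q3, q4, q5, q6} and S accepts in {s1, s2, s5}. The reachable pairs whose R-component is accepting are (q3, s2), (q5, s1), (q2, s2), (q1, s2), (q1, s1), (q5, s2), (q3, s1), (q2, s1); in each of them the S-component is accepting too, so the product for L(R) \ L(S) (R-component accepting, S-component rejecting) has no reachable accepting pair and the difference is empty.
Hence every string in L(R) is also in L(S).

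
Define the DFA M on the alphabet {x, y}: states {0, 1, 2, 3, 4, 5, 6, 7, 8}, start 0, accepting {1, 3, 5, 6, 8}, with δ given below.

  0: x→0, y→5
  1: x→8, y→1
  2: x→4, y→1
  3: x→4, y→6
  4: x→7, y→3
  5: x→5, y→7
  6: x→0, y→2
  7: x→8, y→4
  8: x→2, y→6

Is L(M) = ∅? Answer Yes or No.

The string y is accepted: the run 0 → 5 ends in the accepting state 5.
Since at least one string is accepted, L(M) is not empty.

No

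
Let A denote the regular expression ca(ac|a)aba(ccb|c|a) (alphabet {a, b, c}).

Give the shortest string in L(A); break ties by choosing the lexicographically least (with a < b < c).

By inspection of the expression, no string of length less than 7 matches, and caaabaa is the lexicographically first match of length 7.

caaabaa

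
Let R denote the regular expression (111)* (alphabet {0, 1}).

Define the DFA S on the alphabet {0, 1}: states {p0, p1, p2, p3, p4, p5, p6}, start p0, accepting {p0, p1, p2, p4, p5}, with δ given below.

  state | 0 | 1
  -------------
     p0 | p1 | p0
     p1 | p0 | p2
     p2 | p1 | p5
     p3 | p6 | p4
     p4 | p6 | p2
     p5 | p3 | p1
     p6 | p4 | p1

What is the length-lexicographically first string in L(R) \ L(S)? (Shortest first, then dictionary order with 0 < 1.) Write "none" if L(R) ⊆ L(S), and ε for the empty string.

Converting the expression R to a DFA (subset construction, then merging equivalent states) gives the minimal DFA with states {r0, r1, r2, r3}, start state r0, accepting states {r0} and transitions r0: 0→r1, 1→r2; r1: 0→r1, 1→r1; r2: 0→r1, 1→r3; r3: 0→r1, 1→r0.
Exploring the product automaton R × S from the start pair (r0, p0), following both machines on each input symbol, reaches 10 state pairs: (r0, p0), (r1, p1), (r2, p0), (r1, p0), (r1, p2), (r3, p0), (r1, p5), (r1, p3), (r1, p6), (r1, p4).
R accepts in {r0} and S accepts in {p0, p1, p2, p4, p5}. The reachable pairs whose R-component is accepting are (r0, p0); in each of them the S-component is accepting too, so the product for L(R) \ L(S) (R-component accepting, S-component rejecting) has no reachable accepting pair and the difference is empty.
So every string accepted by R is also accepted by S: L(R) \ L(S) = ∅ and there is no such string.

none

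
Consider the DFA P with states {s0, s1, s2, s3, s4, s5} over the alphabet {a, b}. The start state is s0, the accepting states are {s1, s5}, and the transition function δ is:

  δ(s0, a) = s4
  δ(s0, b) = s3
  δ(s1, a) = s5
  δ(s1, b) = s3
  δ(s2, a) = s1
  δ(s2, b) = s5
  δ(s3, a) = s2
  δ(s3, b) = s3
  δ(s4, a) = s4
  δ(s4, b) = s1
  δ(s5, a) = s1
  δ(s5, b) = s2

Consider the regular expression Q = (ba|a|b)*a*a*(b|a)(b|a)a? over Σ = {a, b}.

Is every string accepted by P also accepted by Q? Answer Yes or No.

Converting the expression Q to a DFA (subset construction, then merging equivalent states) gives the minimal DFA with states {q0, q1, q2}, start state q0, accepting states {q2} and transitions q0: a→q1, b→q1; q1: a→q2, b→q2; q2: a→q2, b→q2.
Exploring the product automaton P × Q from the start pair (s0, q0), following both machines on each input symbol, reaches 8 state pairs: (s0, q0), (s4, q1), (s3, q1), (s4, q2), (s1, q2), (s2, q2), (s3, q2), (s5, q2).
P accepts in {s1, s5} and Q accepts in {q2}. The reachable pairs whose P-component is accepting are (s1, q2), (s5, q2); in each of them the Q-component is accepting too, so the product for L(P) \ L(Q) (P-component accepting, Q-component rejecting) has no reachable accepting pair and the difference is empty.
Hence every string in L(P) is also in L(Q).

Yes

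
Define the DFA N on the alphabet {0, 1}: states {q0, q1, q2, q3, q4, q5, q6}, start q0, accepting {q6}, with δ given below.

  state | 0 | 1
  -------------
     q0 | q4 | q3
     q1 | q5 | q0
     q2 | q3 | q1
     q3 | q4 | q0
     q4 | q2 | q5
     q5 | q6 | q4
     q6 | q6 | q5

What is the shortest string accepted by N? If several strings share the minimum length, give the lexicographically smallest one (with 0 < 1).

A breadth-first search from q0 reaches an accepting state first via the path q0 → q4 → q5 → q6 on input 010.
No string of length < 3 is accepted (BFS exhausts all shorter strings without reaching an accepting state), and 010 is the lexicographically least accepting string of length 3.

010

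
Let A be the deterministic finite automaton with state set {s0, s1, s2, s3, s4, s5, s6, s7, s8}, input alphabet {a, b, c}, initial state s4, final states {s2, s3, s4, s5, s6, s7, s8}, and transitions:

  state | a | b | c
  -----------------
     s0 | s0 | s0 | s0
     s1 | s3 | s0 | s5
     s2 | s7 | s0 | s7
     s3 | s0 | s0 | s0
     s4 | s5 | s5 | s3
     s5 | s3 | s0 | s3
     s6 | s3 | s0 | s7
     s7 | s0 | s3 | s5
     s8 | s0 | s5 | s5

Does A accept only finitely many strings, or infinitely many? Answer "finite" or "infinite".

The useful states (reachable from s4 and able to reach an accepting state) are {s3, s4, s5}.
Restricted to these states the transition graph has no cycle, so every accepting path has bounded length and L is finite.

finite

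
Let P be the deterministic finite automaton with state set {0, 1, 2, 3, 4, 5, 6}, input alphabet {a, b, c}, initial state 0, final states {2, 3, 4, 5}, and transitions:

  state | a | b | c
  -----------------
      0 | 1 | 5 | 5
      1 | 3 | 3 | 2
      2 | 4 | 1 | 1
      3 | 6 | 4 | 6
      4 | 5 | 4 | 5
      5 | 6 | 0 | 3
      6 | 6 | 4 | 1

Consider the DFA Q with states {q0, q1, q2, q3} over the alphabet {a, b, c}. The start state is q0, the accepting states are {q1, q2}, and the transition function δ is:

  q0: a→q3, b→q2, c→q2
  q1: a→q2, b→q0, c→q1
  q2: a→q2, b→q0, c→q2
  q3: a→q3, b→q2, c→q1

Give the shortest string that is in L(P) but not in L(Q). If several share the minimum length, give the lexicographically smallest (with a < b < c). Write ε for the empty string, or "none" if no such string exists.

aa

The string aa is accepted by P but not by Q.
No shorter string lies in the difference, and aa is the lexicographically first length-2 string in L(P) \ L(Q).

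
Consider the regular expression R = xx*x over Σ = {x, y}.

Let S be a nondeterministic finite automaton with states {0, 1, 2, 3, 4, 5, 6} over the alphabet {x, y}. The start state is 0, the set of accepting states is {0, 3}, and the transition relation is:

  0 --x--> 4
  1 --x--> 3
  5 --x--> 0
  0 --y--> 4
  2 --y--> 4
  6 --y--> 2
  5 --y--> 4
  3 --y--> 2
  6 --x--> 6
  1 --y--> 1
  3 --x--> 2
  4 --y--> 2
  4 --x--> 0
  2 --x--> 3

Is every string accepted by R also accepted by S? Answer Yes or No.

The string xxx is in L(R) but not in L(S).
So L(R) ⊄ L(S).

No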